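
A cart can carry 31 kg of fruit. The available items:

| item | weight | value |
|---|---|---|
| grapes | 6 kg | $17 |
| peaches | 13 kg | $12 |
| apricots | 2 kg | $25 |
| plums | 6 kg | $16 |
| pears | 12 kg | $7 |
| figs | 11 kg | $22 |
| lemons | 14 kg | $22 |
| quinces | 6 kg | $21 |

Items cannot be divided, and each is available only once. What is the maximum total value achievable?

Check high-value combinations within 31 kg:
- grapes+apricots+plums+figs+quinces: weight 6+2+6+11+6=31, value 17+25+16+22+21=101
- grapes+apricots+figs+quinces: weight 6+2+11+6=25, value 17+25+22+21=85
- grapes+apricots+lemons+quinces: weight 6+2+14+6=28, value 17+25+22+21=85
- apricots+plums+figs+quinces: weight 2+6+11+6=25, value 25+16+22+21=84
Best: $101.

$101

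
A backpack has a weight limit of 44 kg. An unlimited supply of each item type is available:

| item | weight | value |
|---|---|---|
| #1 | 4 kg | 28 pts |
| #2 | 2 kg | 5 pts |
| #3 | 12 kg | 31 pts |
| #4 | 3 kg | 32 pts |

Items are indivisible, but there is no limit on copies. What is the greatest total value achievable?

453 pts

Best value-per-unit is #4 at 32/3; filling with it alone gives 14×32 = 448.
Optimal mix: 1×#2 + 14×#4 → weight 44, value 453.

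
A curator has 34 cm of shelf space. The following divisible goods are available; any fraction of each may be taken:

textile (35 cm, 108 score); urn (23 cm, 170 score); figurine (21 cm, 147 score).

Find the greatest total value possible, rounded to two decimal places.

247.00

Take in order of value per unit:
- urn (170/23 per unit): all 23 → value 170, running total 170.00
- figurine (147/21 per unit): 11 of 21 → value 11×147/21 = 77.0000, running total 247.00
Total 247.00.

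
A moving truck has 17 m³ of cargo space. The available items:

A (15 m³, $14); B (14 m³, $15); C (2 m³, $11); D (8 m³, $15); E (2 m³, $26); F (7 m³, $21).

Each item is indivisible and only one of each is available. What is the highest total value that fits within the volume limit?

$62

Check high-value combinations within 17 m³:
- D+E+F: volume 8+2+7=17, value 15+26+21=62
- C+E+F: volume 2+2+7=11, value 11+26+21=58
- C+D+E: volume 2+8+2=12, value 11+15+26=52
- E+F: volume 2+7=9, value 26+21=47
- C+D+F: volume 2+8+7=17, value 11+15+21=47
Best: $62.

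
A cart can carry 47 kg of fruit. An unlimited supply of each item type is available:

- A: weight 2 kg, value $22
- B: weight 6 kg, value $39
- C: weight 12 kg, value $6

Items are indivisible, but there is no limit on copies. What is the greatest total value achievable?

$506

Best value-per-unit is A at 22/2, and filling with it alone uses weight 23×2=46. No mix of the others beats 23×22 = 506.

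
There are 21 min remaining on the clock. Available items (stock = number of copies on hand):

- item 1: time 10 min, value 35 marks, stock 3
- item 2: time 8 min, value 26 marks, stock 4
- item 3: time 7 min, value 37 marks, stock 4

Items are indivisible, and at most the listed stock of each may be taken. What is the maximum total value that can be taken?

Best selections within time 21 and stock limits:
- 3×item 3: time 21, value 111
- 2×item 3: time 14, value 74
Best: 111 marks.

111 marks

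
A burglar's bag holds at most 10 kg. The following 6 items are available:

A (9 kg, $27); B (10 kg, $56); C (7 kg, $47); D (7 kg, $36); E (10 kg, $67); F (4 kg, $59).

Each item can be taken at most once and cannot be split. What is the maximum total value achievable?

$67

Check high-value combinations within 10 kg:
- E: weight 10, value 67
- F: weight 4, value 59
- B: weight 10, value 56
- C: weight 7, value 47
Best: $67.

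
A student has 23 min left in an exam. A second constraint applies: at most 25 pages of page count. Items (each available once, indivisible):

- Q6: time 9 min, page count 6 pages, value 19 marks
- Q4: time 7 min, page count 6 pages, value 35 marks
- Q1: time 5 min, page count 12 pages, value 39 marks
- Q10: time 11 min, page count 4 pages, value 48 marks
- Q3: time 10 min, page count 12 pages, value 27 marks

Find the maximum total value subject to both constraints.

122 marks

Feasible sets respecting both limits:
- Q4+Q1+Q10: time 23, page count 22, value 122
- Q6+Q4+Q1: time 21, page count 24, value 93
- Q1+Q10: time 16, page count 16, value 87
- Q4+Q10: time 18, page count 10, value 83
Best: 122 marks.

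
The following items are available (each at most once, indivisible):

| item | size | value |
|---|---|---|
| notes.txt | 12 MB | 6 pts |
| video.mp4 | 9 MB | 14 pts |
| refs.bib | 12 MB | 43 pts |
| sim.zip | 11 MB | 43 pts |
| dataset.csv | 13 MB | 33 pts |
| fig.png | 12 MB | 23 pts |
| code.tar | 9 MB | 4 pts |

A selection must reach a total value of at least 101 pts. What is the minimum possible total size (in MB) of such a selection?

Subsets with value ≥ 101, sorted by total size:
- refs.bib+sim.zip+fig.png: size 35, value 109
- refs.bib+sim.zip+dataset.csv: size 36, value 119
- video.mp4+refs.bib+sim.zip+code.tar: size 41, value 104
Minimum size: 35 MB.

35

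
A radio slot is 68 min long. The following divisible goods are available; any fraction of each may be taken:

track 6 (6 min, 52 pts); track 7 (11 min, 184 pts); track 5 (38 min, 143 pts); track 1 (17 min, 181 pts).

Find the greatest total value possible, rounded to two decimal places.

Take in order of value per unit:
- track 7 (184/11 per unit): all 11 → value 184, running total 184.00
- track 1 (181/17 per unit): all 17 → value 181, running total 365.00
- track 6 (52/6 per unit): all 6 → value 52, running total 417.00
- track 5 (143/38 per unit): 34 of 38 → value 34×143/38 = 127.9474, running total 544.95
Total 544.95.

544.95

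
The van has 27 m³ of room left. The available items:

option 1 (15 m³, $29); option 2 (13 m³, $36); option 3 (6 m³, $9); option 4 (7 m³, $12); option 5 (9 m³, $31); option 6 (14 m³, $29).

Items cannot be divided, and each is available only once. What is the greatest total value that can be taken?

$67

Check high-value combinations within 27 m³:
- option 2+option 5: volume 13+9=22, value 36+31=67
- option 2+option 6: volume 13+14=27, value 36+29=65
- option 5+option 6: volume 9+14=23, value 31+29=60
- option 1+option 5: volume 15+9=24, value 29+31=60
- option 2+option 3+option 4: volume 13+6+7=26, value 36+9+12=57
Best: $67.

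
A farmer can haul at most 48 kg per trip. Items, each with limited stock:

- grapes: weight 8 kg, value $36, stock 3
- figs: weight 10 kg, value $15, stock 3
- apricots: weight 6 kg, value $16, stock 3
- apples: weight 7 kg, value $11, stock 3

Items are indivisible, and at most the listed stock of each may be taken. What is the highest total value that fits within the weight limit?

$156

Best selections within weight 48 and stock limits:
- 3×grapes + 3×apricots: weight 42, value 156
- 3×grapes + 1×figs + 2×apricots: weight 46, value 155
Best: $156.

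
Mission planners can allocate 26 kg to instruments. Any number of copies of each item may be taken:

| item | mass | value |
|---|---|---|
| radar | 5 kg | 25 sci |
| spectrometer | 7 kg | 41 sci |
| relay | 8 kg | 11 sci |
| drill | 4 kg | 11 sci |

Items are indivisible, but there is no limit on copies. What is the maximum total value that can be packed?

148 sci

Best value-per-unit is spectrometer at 41/7; filling with it alone gives 3×41 = 123.
Optimal mix: 1×radar + 3×spectrometer → mass 26, value 148.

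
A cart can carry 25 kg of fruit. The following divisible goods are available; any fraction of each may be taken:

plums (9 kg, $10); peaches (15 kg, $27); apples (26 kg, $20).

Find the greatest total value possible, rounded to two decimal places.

Take in order of value per unit:
- peaches (27/15 per unit): all 15 → value 27, running total 27.00
- plums (10/9 per unit): all 9 → value 10, running total 37.00
- apples (20/26 per unit): 1 of 26 → value 1×20/26 = 0.7692, running total 37.77
Total 37.77.

37.77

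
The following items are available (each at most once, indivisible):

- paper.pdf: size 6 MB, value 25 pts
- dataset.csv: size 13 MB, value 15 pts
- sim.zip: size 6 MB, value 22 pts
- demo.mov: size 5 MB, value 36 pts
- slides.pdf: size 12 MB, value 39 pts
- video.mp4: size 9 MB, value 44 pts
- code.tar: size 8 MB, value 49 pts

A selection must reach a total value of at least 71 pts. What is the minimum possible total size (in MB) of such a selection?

13

Subsets with value ≥ 71, sorted by total size:
- demo.mov+code.tar: size 13, value 85
- demo.mov+video.mp4: size 14, value 80
- paper.pdf+code.tar: size 14, value 74
- sim.zip+code.tar: size 14, value 71
Minimum size: 13 MB.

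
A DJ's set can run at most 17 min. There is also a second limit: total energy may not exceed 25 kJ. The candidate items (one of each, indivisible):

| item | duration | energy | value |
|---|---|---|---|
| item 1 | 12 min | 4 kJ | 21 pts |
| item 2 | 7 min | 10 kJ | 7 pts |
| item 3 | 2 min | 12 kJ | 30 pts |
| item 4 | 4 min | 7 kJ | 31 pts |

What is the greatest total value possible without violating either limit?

61 pts

Feasible sets respecting both limits:
- item 3+item 4: duration 6, energy 19, value 61
- item 1+item 4: duration 16, energy 11, value 52
- item 1+item 3: duration 14, energy 16, value 51
Best: 61 pts.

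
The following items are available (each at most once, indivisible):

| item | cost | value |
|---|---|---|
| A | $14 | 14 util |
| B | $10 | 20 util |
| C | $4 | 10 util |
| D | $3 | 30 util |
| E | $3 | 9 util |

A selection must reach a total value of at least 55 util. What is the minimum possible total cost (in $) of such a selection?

Subsets with value ≥ 55, sorted by total cost:
- B+D+E: cost 16, value 59
- B+C+D: cost 17, value 60
- B+C+D+E: cost 20, value 69
- A+C+D+E: cost 24, value 63
Minimum cost: 16 $.

16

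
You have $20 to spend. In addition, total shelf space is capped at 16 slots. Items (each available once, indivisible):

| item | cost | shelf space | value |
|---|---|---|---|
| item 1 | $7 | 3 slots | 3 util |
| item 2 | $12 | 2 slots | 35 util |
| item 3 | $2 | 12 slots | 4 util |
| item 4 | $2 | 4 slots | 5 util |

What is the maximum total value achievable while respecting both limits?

40 util

Feasible sets respecting both limits:
- item 2+item 4: cost 14, shelf space 6, value 40
- item 2+item 3: cost 14, shelf space 14, value 39
- item 1+item 2: cost 19, shelf space 5, value 38
- item 2: cost 12, shelf space 2, value 35
Best: 40 util.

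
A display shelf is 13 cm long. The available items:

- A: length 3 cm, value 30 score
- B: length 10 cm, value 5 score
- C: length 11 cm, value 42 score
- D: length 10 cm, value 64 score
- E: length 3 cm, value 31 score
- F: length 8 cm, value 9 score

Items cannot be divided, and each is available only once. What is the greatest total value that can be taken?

Check high-value combinations within 13 cm:
- D+E: length 10+3=13, value 64+31=95
- A+D: length 3+10=13, value 30+64=94
- D: length 10, value 64
- A+E: length 3+3=6, value 30+31=61
- C: length 11, value 42
Best: 95 score.

95 score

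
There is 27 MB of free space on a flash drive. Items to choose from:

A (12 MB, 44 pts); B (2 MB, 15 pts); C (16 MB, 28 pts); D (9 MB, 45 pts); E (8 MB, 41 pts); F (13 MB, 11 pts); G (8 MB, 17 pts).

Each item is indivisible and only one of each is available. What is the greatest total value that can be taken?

118 pts

Check high-value combinations within 27 MB:
- B+D+E+G: size 2+9+8+8=27, value 15+45+41+17=118
- A+B+D: size 12+2+9=23, value 44+15+45=104
- D+E+G: size 9+8+8=25, value 45+41+17=103
- B+D+E: size 2+9+8=19, value 15+45+41=101
- A+B+E: size 12+2+8=22, value 44+15+41=100
Best: 118 pts.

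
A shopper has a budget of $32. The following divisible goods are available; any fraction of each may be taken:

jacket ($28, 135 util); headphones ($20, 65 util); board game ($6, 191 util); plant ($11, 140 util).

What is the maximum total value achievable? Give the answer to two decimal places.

Take in order of value per unit:
- board game (191/6 per unit): all 6 → value 191, running total 191.00
- plant (140/11 per unit): all 11 → value 140, running total 331.00
- jacket (135/28 per unit): 15 of 28 → value 15×135/28 = 72.3214, running total 403.32
Total 403.32.

403.32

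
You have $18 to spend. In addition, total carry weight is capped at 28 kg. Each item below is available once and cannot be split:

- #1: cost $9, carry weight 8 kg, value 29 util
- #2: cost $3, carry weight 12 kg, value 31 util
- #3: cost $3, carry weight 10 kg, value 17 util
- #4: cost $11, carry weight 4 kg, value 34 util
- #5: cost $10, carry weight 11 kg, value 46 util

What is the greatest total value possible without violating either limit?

Feasible sets respecting both limits:
- #2+#3+#4: cost 17, carry weight 26, value 82
- #2+#5: cost 13, carry weight 23, value 77
- #2+#4: cost 14, carry weight 16, value 65
- #3+#5: cost 13, carry weight 21, value 63
Best: 82 util.

82 util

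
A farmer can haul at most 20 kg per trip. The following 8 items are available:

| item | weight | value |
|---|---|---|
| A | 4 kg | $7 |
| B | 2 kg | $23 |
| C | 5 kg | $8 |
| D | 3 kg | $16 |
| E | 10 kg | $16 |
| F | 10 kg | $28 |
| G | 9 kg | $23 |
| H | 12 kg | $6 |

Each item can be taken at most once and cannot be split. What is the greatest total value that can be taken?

$75

This is a 0/1 knapsack; check combinations near the capacity.
- B+C+D+F: weight 2+5+3+10=20, value 23+8+16+28=75
- A+B+D+F: weight 4+2+3+10=19, value 7+23+16+28=74
- B+C+D+G: weight 2+5+3+9=19, value 23+8+16+23=70
- A+B+D+G: weight 4+2+3+9=18, value 7+23+16+23=69
Best: $75.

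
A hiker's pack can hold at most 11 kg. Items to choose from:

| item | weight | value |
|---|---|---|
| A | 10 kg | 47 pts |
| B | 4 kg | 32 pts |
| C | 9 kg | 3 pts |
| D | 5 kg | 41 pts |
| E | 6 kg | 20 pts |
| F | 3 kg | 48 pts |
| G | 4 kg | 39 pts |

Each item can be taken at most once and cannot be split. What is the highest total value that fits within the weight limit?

119 pts

This is a 0/1 knapsack; check combinations near the capacity.
- B+F+G: weight 4+3+4=11, value 32+48+39=119
- D+F: weight 5+3=8, value 41+48=89
- F+G: weight 3+4=7, value 48+39=87
- B+F: weight 4+3=7, value 32+48=80
Best: 119 pts.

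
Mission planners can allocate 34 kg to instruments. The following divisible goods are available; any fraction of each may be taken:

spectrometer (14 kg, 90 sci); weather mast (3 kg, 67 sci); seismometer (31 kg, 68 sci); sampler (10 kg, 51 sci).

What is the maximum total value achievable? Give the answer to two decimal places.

Take in order of value per unit:
- weather mast (67/3 per unit): all 3 → value 67, running total 67.00
- spectrometer (90/14 per unit): all 14 → value 90, running total 157.00
- sampler (51/10 per unit): all 10 → value 51, running total 208.00
- seismometer (68/31 per unit): 7 of 31 → value 7×68/31 = 15.3548, running total 223.35
Total 223.35.

223.35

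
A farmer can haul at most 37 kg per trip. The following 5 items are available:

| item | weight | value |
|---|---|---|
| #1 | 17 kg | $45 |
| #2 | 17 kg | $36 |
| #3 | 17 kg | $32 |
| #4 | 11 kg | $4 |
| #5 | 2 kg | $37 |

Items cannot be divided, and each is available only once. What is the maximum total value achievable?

This is a 0/1 knapsack; check combinations near the capacity.
- #1+#2+#5: weight 17+17+2=36, value 45+36+37=118
- #1+#3+#5: weight 17+17+2=36, value 45+32+37=114
- #2+#3+#5: weight 17+17+2=36, value 36+32+37=105
- #1+#4+#5: weight 17+11+2=30, value 45+4+37=86
Best: $118.

$118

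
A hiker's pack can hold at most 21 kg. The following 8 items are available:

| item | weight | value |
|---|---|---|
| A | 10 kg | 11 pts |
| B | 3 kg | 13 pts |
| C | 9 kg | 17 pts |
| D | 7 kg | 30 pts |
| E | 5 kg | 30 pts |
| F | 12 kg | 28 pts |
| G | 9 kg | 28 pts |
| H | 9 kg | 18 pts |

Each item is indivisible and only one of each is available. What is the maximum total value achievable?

Check high-value combinations within 21 kg:
- D+E+G: weight 7+5+9=21, value 30+30+28=88
- D+E+H: weight 7+5+9=21, value 30+30+18=78
- C+D+E: weight 9+7+5=21, value 17+30+30=77
- B+D+E: weight 3+7+5=15, value 13+30+30=73
- B+E+G: weight 3+5+9=17, value 13+30+28=71
Best: 88 pts.

88 pts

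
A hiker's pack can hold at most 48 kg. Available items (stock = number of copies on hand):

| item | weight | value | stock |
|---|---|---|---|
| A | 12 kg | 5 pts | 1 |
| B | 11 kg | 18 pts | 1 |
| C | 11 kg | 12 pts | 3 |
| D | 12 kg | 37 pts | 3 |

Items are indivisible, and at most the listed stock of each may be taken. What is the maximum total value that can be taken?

129 pts

Top feasible selections:
- 1×B + 3×D: weight 47, value 129
- 1×C + 3×D: weight 47, value 123
- 1×A + 3×D: weight 48, value 116
Best: 129 pts.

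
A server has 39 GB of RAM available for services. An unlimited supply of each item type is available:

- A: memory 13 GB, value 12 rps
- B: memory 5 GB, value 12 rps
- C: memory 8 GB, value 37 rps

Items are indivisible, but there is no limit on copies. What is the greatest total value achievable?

Best value-per-unit is C at 37/8; filling with it alone gives 4×37 = 148.
Optimal mix: 1×B + 4×C → memory 37, value 160.

160 rps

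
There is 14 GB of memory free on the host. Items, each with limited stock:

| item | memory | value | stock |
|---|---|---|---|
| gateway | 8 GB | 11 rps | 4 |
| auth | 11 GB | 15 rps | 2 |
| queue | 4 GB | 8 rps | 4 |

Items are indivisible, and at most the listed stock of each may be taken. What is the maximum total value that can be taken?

Top feasible selections:
- 3×queue: memory 12, value 24
- 1×gateway + 1×queue: memory 12, value 19
- 2×queue: memory 8, value 16
- 1×auth: memory 11, value 15
Best: 24 rps.

24 rps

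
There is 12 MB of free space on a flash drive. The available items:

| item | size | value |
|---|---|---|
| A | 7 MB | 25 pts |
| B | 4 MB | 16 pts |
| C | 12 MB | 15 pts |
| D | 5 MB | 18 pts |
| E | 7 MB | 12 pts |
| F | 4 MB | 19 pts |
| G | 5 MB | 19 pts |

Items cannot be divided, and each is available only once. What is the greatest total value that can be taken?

44 pts

Check high-value combinations within 12 MB:
- A+F: size 7+4=11, value 25+19=44
- A+G: size 7+5=12, value 25+19=44
- A+D: size 7+5=12, value 25+18=43
- A+B: size 7+4=11, value 25+16=41
Best: 44 pts.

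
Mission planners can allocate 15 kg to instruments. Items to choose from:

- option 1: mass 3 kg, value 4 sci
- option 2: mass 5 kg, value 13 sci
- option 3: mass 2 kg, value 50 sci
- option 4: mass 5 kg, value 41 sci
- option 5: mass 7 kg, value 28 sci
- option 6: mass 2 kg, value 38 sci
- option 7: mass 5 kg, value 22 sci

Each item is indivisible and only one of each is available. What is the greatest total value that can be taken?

151 sci

Check high-value combinations within 15 kg:
- option 3+option 4+option 6+option 7: mass 2+5+2+5=14, value 50+41+38+22=151
- option 2+option 3+option 4+option 6: mass 5+2+5+2=14, value 13+50+41+38=142
- option 1+option 3+option 4+option 6: mass 3+2+5+2=12, value 4+50+41+38=133
- option 3+option 4+option 6: mass 2+5+2=9, value 50+41+38=129
- option 2+option 3+option 6+option 7: mass 5+2+2+5=14, value 13+50+38+22=123
Best: 151 sci.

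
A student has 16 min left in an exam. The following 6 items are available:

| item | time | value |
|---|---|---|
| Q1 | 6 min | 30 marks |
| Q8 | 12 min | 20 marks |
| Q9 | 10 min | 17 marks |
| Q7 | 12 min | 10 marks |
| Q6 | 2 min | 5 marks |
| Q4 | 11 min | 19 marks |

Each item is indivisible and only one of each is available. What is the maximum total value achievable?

47 marks

Check high-value combinations within 16 min:
- Q1+Q9: time 6+10=16, value 30+17=47
- Q1+Q6: time 6+2=8, value 30+5=35
- Q1: time 6, value 30
- Q8+Q6: time 12+2=14, value 20+5=25
- Q6+Q4: time 2+11=13, value 5+19=24
Best: 47 marks.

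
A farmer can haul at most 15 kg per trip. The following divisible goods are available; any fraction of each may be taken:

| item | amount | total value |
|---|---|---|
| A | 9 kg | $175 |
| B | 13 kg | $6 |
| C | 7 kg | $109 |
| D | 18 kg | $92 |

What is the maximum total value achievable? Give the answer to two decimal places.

268.43

Take in order of value per unit:
- A (175/9 per unit): all 9 → value 175, running total 175.00
- C (109/7 per unit): 6 of 7 → value 6×109/7 = 93.4286, running total 268.43
Total 268.43.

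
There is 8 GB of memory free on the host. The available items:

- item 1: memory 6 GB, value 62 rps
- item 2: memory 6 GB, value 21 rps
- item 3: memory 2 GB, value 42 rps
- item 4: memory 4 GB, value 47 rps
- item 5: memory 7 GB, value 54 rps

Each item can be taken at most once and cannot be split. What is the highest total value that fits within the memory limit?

104 rps

This is a 0/1 knapsack; check combinations near the capacity.
- item 1+item 3: memory 6+2=8, value 62+42=104
- item 3+item 4: memory 2+4=6, value 42+47=89
- item 2+item 3: memory 6+2=8, value 21+42=63
Best: 104 rps.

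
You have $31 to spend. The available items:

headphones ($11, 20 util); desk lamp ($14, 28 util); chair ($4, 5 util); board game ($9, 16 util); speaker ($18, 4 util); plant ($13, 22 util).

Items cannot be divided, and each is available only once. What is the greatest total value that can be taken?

This is a 0/1 knapsack; check combinations near the capacity.
- desk lamp+chair+plant: cost 14+4+13=31, value 28+5+22=55
- headphones+desk lamp+chair: cost 11+14+4=29, value 20+28+5=53
- desk lamp+plant: cost 14+13=27, value 28+22=50
- desk lamp+chair+board game: cost 14+4+9=27, value 28+5+16=49
- headphones+desk lamp: cost 11+14=25, value 20+28=48
Best: 55 util.

55 util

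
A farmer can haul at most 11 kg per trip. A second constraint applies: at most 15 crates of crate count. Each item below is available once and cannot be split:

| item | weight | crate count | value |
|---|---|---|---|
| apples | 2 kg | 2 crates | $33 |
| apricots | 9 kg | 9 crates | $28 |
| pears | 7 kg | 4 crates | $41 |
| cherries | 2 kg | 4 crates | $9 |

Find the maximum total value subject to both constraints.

Feasible sets respecting both limits:
- apples+pears+cherries: weight 11, crate count 10, value 83
- apples+pears: weight 9, crate count 6, value 74
- apples+apricots: weight 11, crate count 11, value 61
- pears+cherries: weight 9, crate count 8, value 50
Best: $83.

$83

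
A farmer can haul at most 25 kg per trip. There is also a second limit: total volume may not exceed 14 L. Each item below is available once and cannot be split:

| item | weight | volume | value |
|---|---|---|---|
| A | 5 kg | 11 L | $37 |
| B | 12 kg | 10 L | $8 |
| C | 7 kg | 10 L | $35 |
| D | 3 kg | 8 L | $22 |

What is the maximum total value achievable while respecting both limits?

$37

Feasible sets respecting both limits:
- A: weight 5, volume 11, value 37
- C: weight 7, volume 10, value 35
- D: weight 3, volume 8, value 22
- B: weight 12, volume 10, value 8
Best: $37.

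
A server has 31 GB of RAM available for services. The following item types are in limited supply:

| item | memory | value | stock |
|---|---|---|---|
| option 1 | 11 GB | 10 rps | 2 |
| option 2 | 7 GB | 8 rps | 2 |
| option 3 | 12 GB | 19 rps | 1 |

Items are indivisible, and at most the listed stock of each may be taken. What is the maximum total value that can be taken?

Best selections within memory 31 and stock limits:
- 1×option 1 + 1×option 2 + 1×option 3: memory 30, value 37
- 2×option 2 + 1×option 3: memory 26, value 35
Best: 37 rps.

37 rps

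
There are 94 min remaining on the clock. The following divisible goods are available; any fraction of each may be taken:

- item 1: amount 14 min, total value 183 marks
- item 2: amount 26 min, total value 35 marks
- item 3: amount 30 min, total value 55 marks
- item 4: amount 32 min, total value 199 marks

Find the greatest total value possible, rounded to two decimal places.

Take in order of value per unit:
- item 1 (183/14 per unit): all 14 → value 183, running total 183.00
- item 4 (199/32 per unit): all 32 → value 199, running total 382.00
- item 3 (55/30 per unit): all 30 → value 55, running total 437.00
- item 2 (35/26 per unit): 18 of 26 → value 18×35/26 = 24.2308, running total 461.23
Total 461.23.

461.23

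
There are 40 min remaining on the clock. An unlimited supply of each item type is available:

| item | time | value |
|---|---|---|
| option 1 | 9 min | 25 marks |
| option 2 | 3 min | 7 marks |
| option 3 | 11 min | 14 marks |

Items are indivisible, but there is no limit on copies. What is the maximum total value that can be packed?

107 marks

Best value-per-unit is option 1 at 25/9; filling with it alone gives 4×25 = 100.
Optimal mix: 4×option 1 + 1×option 2 → time 39, value 107.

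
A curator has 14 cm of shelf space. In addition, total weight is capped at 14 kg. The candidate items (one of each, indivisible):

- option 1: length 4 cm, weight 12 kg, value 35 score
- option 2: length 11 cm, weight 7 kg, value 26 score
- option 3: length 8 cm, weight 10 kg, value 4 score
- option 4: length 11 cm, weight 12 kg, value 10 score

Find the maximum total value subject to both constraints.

35 score

Feasible sets respecting both limits:
- option 1: length 4, weight 12, value 35
- option 2: length 11, weight 7, value 26
- option 4: length 11, weight 12, value 10
- option 3: length 8, weight 10, value 4
Best: 35 score.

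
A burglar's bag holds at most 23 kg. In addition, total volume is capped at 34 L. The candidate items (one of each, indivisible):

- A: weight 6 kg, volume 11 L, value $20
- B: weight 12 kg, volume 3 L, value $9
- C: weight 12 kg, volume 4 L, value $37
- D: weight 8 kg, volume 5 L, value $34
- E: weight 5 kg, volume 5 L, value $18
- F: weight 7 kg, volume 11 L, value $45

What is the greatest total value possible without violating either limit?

$99

Feasible sets respecting both limits:
- A+D+F: weight 21, volume 27, value 99
- D+E+F: weight 20, volume 21, value 97
- A+E+F: weight 18, volume 27, value 83
Best: $99.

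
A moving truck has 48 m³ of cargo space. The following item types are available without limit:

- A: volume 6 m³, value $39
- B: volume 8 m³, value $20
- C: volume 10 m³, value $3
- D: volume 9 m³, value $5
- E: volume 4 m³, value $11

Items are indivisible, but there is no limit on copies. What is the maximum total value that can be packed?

Best value-per-unit is A at 39/6, and filling with it alone uses volume 8×6=48. No mix of the others beats 8×39 = 312.

$312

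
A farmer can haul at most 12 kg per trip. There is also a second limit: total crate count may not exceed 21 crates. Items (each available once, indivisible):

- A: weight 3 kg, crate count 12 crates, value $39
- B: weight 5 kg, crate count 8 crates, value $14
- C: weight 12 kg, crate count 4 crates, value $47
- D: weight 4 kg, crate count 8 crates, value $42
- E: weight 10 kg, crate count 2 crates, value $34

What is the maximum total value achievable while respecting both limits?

$81

Feasible sets respecting both limits:
- A+D: weight 7, crate count 20, value 81
- B+D: weight 9, crate count 16, value 56
- A+B: weight 8, crate count 20, value 53
Best: $81.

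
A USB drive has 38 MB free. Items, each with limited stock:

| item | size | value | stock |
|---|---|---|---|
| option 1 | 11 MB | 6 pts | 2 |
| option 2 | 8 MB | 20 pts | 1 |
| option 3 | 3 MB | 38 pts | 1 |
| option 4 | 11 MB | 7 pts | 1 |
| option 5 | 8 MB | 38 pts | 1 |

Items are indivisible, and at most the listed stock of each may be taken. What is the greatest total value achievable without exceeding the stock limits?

103 pts

Top feasible selections:
- 1×option 2 + 1×option 3 + 1×option 4 + 1×option 5: size 30, value 103
- 1×option 1 + 1×option 2 + 1×option 3 + 1×option 5: size 30, value 102
Best: 103 pts.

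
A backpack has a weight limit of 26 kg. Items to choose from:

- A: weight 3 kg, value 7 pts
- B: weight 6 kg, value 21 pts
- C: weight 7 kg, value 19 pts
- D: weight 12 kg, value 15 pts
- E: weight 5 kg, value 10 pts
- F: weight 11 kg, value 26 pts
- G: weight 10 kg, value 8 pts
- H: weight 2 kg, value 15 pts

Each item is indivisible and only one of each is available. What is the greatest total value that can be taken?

Check high-value combinations within 26 kg:
- B+C+F+H: weight 6+7+11+2=26, value 21+19+26+15=81
- A+B+C+E+H: weight 3+6+7+5+2=23, value 7+21+19+10+15=72
- B+E+F+H: weight 6+5+11+2=24, value 21+10+26+15=72
Best: 81 pts.

81 pts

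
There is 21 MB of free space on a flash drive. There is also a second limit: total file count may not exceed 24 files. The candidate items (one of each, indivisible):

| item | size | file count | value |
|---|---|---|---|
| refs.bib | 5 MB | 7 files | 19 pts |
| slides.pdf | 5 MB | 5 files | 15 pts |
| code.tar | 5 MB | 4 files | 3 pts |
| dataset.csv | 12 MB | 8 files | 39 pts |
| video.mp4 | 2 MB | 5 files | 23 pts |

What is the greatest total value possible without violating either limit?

81 pts

Feasible sets respecting both limits:
- refs.bib+dataset.csv+video.mp4: size 19, file count 20, value 81
- slides.pdf+dataset.csv+video.mp4: size 19, file count 18, value 77
- code.tar+dataset.csv+video.mp4: size 19, file count 17, value 65
- dataset.csv+video.mp4: size 14, file count 13, value 62
Best: 81 pts.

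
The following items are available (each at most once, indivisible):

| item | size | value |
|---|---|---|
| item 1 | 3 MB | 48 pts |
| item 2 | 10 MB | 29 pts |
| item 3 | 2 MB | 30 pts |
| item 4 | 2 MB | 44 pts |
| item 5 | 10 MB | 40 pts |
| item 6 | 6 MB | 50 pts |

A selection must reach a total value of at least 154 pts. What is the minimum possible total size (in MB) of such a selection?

13

Subsets with value ≥ 154, sorted by total size:
- item 1+item 3+item 4+item 6: size 13, value 172
- item 1+item 3+item 4+item 5: size 17, value 162
- item 3+item 4+item 5+item 6: size 20, value 164
- item 1+item 4+item 5+item 6: size 21, value 182
Minimum size: 13 MB.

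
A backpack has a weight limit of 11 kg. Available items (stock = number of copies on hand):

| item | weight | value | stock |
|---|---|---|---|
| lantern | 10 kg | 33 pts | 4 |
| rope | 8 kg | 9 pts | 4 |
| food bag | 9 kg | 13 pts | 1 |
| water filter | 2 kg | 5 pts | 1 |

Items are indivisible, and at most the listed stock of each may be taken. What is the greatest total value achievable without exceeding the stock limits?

Best selections within weight 11 and stock limits:
- 1×lantern: weight 10, value 33
- 1×food bag + 1×water filter: weight 11, value 18
- 1×rope + 1×water filter: weight 10, value 14
- 1×food bag: weight 9, value 13
Best: 33 pts.

33 pts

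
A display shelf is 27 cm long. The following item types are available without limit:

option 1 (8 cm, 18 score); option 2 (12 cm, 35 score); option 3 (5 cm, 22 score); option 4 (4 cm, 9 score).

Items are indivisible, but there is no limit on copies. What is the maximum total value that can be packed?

Best value-per-unit is option 3 at 22/5, and filling with it alone uses length 5×5=25. No mix of the others beats 5×22 = 110.

110 score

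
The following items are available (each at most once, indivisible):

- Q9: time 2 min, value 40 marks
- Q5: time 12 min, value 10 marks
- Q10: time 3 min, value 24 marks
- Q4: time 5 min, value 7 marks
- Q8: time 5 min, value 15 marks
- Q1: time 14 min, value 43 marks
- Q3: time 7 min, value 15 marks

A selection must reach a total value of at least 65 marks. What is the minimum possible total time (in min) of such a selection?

Subsets with value ≥ 65, sorted by total time:
- Q9+Q10+Q8: time 10, value 79
- Q9+Q10+Q4: time 10, value 71
- Q9+Q10+Q3: time 12, value 79
Minimum time: 10 min.

10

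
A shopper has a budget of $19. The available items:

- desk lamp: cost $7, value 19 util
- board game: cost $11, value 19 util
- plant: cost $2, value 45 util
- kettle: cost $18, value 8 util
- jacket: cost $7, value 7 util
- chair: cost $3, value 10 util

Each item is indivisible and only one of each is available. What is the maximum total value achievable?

81 util

Check high-value combinations within $19:
- desk lamp+plant+jacket+chair: cost 7+2+7+3=19, value 19+45+7+10=81
- desk lamp+plant+chair: cost 7+2+3=12, value 19+45+10=74
- board game+plant+chair: cost 11+2+3=16, value 19+45+10=74
- desk lamp+plant+jacket: cost 7+2+7=16, value 19+45+7=71
Best: 81 util.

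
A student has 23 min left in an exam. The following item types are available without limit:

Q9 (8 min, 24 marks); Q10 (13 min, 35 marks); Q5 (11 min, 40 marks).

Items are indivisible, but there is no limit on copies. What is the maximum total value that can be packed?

80 marks

Best value-per-unit is Q5 at 40/11, and filling with it alone uses time 2×11=22. No mix of the others beats 2×40 = 80.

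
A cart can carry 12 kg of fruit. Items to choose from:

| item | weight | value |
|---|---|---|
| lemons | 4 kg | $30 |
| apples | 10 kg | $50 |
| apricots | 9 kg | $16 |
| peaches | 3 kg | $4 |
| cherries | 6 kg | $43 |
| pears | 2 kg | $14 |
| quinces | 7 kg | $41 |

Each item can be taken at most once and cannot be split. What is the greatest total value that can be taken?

Check high-value combinations within 12 kg:
- lemons+cherries+pears: weight 4+6+2=12, value 30+43+14=87
- lemons+cherries: weight 4+6=10, value 30+43=73
- lemons+quinces: weight 4+7=11, value 30+41=71
Best: $87.

$87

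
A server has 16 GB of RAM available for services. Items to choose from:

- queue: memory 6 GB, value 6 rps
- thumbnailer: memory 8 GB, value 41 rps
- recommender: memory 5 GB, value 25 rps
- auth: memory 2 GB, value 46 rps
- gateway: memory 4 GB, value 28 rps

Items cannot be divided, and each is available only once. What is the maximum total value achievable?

Check high-value combinations within 16 GB:
- thumbnailer+auth+gateway: memory 8+2+4=14, value 41+46+28=115
- thumbnailer+recommender+auth: memory 8+5+2=15, value 41+25+46=112
- recommender+auth+gateway: memory 5+2+4=11, value 25+46+28=99
- queue+thumbnailer+auth: memory 6+8+2=16, value 6+41+46=93
- thumbnailer+auth: memory 8+2=10, value 41+46=87
Best: 115 rps.

115 rps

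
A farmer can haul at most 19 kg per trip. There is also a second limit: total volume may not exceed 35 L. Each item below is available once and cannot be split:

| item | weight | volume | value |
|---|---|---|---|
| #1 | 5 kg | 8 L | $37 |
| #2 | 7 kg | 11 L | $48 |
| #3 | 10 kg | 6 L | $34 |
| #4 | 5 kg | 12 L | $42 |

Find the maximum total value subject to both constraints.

$127

Feasible sets respecting both limits:
- #1+#2+#4: weight 17, volume 31, value 127
- #2+#4: weight 12, volume 23, value 90
- #1+#2: weight 12, volume 19, value 85
Best: $127.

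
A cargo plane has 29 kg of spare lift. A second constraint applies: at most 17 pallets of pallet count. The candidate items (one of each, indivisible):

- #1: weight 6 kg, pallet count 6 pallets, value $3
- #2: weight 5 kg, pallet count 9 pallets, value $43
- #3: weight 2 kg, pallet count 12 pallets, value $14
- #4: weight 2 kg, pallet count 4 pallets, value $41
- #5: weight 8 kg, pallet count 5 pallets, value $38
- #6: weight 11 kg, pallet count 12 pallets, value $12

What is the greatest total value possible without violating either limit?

$84

Feasible sets respecting both limits:
- #2+#4: weight 7, pallet count 13, value 84
- #1+#4+#5: weight 16, pallet count 15, value 82
- #2+#5: weight 13, pallet count 14, value 81
Best: $84.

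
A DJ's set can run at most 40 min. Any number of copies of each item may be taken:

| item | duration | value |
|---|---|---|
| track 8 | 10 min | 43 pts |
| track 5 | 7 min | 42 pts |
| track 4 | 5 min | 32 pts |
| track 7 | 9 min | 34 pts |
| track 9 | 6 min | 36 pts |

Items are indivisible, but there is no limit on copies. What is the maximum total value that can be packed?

256 pts

Best value-per-unit is track 4 at 32/5, and filling with it alone uses duration 8×5=40. No mix of the others beats 8×32 = 256.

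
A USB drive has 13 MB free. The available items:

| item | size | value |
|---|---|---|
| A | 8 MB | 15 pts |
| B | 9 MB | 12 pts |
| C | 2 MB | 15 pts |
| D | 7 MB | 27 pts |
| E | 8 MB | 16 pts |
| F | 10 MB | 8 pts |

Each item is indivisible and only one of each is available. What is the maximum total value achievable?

42 pts

Check high-value combinations within 13 MB:
- C+D: size 2+7=9, value 15+27=42
- C+E: size 2+8=10, value 15+16=31
- A+C: size 8+2=10, value 15+15=30
- D: size 7, value 27
Best: 42 pts.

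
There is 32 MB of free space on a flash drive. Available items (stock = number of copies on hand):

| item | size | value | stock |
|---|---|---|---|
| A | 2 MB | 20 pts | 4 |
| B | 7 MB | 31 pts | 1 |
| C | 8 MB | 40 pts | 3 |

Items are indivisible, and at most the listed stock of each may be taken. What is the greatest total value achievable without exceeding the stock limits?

200 pts

Best selections within size 32 and stock limits:
- 4×A + 3×C: size 32, value 200
- 4×A + 1×B + 2×C: size 31, value 191
- 3×A + 3×C: size 30, value 180
Best: 200 pts.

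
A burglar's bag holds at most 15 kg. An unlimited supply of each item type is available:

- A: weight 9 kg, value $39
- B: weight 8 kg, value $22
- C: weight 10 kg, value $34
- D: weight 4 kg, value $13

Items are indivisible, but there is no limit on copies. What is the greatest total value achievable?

Best value-per-unit is A at 39/9; filling with it alone gives 1×39 = 39.
Optimal mix: 1×A + 1×D → weight 13, value 52.

$52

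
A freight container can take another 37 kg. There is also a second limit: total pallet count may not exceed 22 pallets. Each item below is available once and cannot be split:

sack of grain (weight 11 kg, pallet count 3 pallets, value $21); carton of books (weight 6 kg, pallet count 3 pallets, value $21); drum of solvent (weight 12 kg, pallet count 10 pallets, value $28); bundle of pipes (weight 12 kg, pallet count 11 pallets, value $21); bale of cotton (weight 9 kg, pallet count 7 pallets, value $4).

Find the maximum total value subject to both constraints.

$70

Feasible sets respecting both limits:
- sack of grain+carton of books+drum of solvent: weight 29, pallet count 16, value 70
- sack of grain+carton of books+bundle of pipes: weight 29, pallet count 17, value 63
- sack of grain+drum of solvent+bale of cotton: weight 32, pallet count 20, value 53
Best: $70.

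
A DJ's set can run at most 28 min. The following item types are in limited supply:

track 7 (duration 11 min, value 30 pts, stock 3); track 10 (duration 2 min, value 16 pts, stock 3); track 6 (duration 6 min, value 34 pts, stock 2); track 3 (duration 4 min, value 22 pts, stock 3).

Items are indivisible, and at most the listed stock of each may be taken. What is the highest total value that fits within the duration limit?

Best selections within duration 28 and stock limits:
- 2×track 10 + 2×track 6 + 3×track 3: duration 28, value 166
- 3×track 10 + 2×track 6 + 2×track 3: duration 26, value 160
- 1×track 10 + 2×track 6 + 3×track 3: duration 26, value 150
Best: 166 pts.

166 pts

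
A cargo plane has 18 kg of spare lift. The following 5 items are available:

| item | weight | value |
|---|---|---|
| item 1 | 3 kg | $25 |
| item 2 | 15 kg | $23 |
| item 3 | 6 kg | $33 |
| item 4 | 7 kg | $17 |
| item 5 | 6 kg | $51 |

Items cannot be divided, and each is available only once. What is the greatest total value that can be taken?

$109

Check high-value combinations within 18 kg:
- item 1+item 3+item 5: weight 3+6+6=15, value 25+33+51=109
- item 1+item 4+item 5: weight 3+7+6=16, value 25+17+51=93
- item 3+item 5: weight 6+6=12, value 33+51=84
Best: $109.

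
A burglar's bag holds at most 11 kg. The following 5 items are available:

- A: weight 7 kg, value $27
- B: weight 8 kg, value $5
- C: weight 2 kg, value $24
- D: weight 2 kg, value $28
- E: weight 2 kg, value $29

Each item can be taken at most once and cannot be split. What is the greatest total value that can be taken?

This is a 0/1 knapsack; check combinations near the capacity.
- A+D+E: weight 7+2+2=11, value 27+28+29=84
- C+D+E: weight 2+2+2=6, value 24+28+29=81
- A+C+E: weight 7+2+2=11, value 27+24+29=80
Best: $84.

$84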